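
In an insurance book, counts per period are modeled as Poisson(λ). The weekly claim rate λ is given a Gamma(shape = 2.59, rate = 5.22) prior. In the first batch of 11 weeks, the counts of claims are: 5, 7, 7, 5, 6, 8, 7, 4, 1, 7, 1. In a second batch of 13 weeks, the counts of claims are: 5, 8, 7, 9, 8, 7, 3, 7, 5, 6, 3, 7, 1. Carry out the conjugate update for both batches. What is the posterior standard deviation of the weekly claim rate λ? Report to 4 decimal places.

With a Gamma(shape α, rate β) prior, the Poisson likelihood is conjugate: the posterior is Gamma(α + ΣXᵢ, β + n).
Batch 1: sum of counts S = 58 over n = 11 weeks.
After batch 1: Gamma(α+S, β+n) = Gamma(2.59+58, 5.22+11) = Gamma(60.59, 16.22).
Batch 2: sum of counts S = 76 over n = 13 weeks.
After batch 2: Gamma(α+S, β+n) = Gamma(60.59+76, 16.22+13) = Gamma(136.59, 29.22).
SD = √α/β = √136.59/29.22 = 0.4000.

0.4000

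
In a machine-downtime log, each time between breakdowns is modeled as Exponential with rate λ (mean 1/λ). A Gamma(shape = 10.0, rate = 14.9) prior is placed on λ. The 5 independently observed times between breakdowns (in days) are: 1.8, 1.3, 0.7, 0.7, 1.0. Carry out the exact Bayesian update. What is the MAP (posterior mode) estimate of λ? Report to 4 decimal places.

0.6863

With a Gamma(shape α, rate β) prior on the exponential rate λ, the posterior after n observations with total T = Σxᵢ is Gamma(α+n, β+T).
Sum of observations T = 5.5 days; n = 5.
Posterior: Gamma(10.0+5, 14.9+5.5) = Gamma(15.0, 20.4).
Mode = (α−1)/β = 0.6863.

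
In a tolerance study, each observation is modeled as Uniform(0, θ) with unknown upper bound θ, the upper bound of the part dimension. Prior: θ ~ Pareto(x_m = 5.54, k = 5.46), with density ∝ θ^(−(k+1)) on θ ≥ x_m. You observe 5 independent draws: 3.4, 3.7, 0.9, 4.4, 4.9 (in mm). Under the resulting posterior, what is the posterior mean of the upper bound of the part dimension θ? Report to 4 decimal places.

6.1256

A Pareto(scale x_m, shape k) prior on the upper bound θ of Uniform(0, θ) is conjugate: posterior is Pareto(max(x_m, max xᵢ), k + n).
Sample maximum = 4.9; prior scale x_m = 5.54 → posterior scale = max = 5.54.
Posterior shape = 5.46 + 5 = 10.46.
E[θ|data] = k·x_m/(k−1) = 10.46·5.54/9.46 = 6.1256.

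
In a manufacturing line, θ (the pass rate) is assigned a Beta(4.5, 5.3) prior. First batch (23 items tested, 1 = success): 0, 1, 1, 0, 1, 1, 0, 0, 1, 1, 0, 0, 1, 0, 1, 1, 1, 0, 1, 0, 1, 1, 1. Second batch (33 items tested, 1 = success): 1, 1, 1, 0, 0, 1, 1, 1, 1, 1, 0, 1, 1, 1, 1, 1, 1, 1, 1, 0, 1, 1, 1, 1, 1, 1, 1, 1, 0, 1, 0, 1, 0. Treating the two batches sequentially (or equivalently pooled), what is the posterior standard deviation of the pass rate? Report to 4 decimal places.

The Beta prior is conjugate to a Binomial/Bernoulli likelihood; the update adds successes to α and failures to β.
After batch 1: Beta(4.5+14, 5.3+9) = Beta(18.5, 14.3).
After batch 2: Beta(18.5+26, 14.3+7) = Beta(44.5, 21.3).
Var = αβ/((α+β)²(α+β+1)) = 44.5·21.3/(65.8²·66.8) = 0.00327726; SD = √0.00327726 = 0.0572.

0.0572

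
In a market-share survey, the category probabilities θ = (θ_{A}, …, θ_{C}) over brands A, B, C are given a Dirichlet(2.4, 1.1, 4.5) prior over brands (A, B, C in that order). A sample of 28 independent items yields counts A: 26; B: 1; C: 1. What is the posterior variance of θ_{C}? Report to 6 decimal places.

0.003498

The Dirichlet prior is conjugate to the Multinomial likelihood: each posterior αⱼ = prior αⱼ + observed count nⱼ.
Posterior concentration: (28.4, 2.1, 5.5), total = 36.0.
Var[θ_j] = α_j(Σα−α_j)/((Σα)²(Σα+1)) = 5.5·30.5/(36.0²·37.0) = 0.003498.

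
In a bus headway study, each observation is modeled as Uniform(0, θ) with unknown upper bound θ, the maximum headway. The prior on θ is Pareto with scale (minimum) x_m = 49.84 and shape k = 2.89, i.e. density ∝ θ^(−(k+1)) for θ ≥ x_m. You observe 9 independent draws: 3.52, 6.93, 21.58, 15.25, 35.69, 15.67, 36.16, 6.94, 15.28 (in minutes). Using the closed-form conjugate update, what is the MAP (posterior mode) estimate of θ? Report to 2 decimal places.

49.84

A Pareto(scale x_m, shape k) prior on the upper bound θ of Uniform(0, θ) is conjugate: posterior is Pareto(max(x_m, max xᵢ), k + n).
Sample maximum = 36.16; prior scale x_m = 49.84 → posterior scale = max = 49.84.
Posterior shape = 2.89 + 9 = 11.89.
The Pareto density is decreasing on [x_m, ∞), so the mode is x_m = 49.84.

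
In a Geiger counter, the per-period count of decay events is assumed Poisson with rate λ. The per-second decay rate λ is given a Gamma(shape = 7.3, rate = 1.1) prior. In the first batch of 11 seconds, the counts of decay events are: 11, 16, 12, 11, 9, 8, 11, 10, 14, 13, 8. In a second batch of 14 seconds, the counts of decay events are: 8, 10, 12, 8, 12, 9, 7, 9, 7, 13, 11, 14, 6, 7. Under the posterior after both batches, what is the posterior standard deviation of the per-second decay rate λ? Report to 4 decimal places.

0.6217

With a Gamma(shape α, rate β) prior, the Poisson likelihood is conjugate: the posterior is Gamma(α + ΣXᵢ, β + n).
Batch 1: sum of counts S = 123 over n = 11 seconds.
After batch 1: Gamma(α+S, β+n) = Gamma(7.3+123, 1.1+11) = Gamma(130.3, 12.1).
Batch 2: sum of counts S = 133 over n = 14 seconds.
After batch 2: Gamma(α+S, β+n) = Gamma(130.3+133, 12.1+14) = Gamma(263.3, 26.1).
SD = √α/β = √263.3/26.1 = 0.6217.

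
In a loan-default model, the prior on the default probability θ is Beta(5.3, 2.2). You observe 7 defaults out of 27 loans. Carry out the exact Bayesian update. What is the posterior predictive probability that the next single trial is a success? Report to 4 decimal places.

0.3565

The Beta prior is conjugate to a Binomial/Bernoulli likelihood; the update adds successes to α and failures to β.
Posterior: Beta(α+k, β+n−k) = Beta(5.3+7, 2.2+20) = Beta(12.3, 22.2).
For a single future Bernoulli trial, P(success | data) = α/(α+β) = 0.3565.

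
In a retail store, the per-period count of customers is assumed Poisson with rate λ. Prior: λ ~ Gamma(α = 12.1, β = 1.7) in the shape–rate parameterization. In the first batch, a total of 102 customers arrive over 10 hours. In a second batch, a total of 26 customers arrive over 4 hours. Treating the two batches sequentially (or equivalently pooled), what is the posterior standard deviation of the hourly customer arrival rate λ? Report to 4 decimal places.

With a Gamma(shape α, rate β) prior, the Poisson likelihood is conjugate: the posterior is Gamma(α + ΣXᵢ, β + n).
After batch 1: Gamma(α+S, β+n) = Gamma(12.1+102, 1.7+10) = Gamma(114.1, 11.7).
After batch 2: Gamma(α+S, β+n) = Gamma(114.1+26, 11.7+4) = Gamma(140.1, 15.7).
SD = √α/β = √140.1/15.7 = 0.7539.

0.7539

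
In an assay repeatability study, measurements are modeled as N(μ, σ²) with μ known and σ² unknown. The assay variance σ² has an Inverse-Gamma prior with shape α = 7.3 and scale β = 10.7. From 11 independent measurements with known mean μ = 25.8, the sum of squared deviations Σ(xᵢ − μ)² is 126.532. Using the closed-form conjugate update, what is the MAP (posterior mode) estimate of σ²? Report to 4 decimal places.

With known mean μ and an Inverse-Gamma(α, β) prior on σ², the Normal likelihood is conjugate: posterior is Inv-Gamma(α + n/2, β + Σ(xᵢ−μ)²/2).
Posterior: Inv-Gamma(7.3 + 11/2, 10.7 + 126.532/2) = Inv-Gamma(12.80, 73.9660).
Mode = β/(α+1) = 73.9660/13.80 = 5.3599.

5.3599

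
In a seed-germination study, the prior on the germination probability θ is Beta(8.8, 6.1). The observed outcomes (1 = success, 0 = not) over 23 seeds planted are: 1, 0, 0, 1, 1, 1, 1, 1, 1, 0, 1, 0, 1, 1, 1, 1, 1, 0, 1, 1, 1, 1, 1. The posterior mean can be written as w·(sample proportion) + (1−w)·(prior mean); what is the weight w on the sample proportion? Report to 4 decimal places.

0.6069

The Beta prior is conjugate to a Binomial/Bernoulli likelihood; the update adds successes to α and failures to β.
Posterior mean = (α₀+k)/(α₀+β₀+n) = [n/(α₀+β₀+n)]·(k/n) + [(α₀+β₀)/(α₀+β₀+n)]·α₀/(α₀+β₀), so only n and the prior enter the weight.
The weight on the data is w = n/(α₀+β₀+n) = 23/(8.8+6.1+23) = 23/37.9 = 0.6069.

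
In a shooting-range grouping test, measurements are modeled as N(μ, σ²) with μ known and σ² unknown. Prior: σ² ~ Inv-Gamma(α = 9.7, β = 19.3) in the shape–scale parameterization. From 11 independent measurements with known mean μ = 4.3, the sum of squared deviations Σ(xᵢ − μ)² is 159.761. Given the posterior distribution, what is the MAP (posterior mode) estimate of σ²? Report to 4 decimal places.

With known mean μ and an Inverse-Gamma(α, β) prior on σ², the Normal likelihood is conjugate: posterior is Inv-Gamma(α + n/2, β + Σ(xᵢ−μ)²/2).
Posterior: Inv-Gamma(9.7 + 11/2, 19.3 + 159.761/2) = Inv-Gamma(15.20, 99.1805).
Mode = β/(α+1) = 99.1805/16.20 = 6.1223.

6.1223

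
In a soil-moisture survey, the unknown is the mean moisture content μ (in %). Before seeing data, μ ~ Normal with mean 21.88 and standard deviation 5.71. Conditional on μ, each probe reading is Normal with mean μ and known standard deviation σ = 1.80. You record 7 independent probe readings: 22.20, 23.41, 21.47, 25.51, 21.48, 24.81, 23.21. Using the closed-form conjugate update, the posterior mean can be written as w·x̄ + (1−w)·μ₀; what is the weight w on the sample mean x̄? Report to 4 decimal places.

0.9860

For Normal data with known variance σ², a Normal(μ₀, σ₀²) prior on μ is conjugate. Posterior precision = 1/σ₀² + n/σ²; posterior mean is the precision-weighted average of μ₀ and x̄.
σ₀² = 5.71² = 32.6041, σ² = 1.80² = 3.24. Prior precision 1/σ₀² = 1/32.6041; data precision n/σ² = 7/3.24.
w = (n/σ²)/(1/σ₀² + n/σ²) = n·σ₀²/(σ² + n·σ₀²) = 7·32.6041/(3.24 + 7·32.6041) = 228.2287/231.4687 = 0.9860.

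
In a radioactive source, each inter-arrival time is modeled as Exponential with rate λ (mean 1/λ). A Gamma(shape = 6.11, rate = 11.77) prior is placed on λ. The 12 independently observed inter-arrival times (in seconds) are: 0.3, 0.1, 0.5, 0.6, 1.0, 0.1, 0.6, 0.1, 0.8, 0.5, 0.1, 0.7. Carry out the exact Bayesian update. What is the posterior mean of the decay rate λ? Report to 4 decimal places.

1.0547

With a Gamma(shape α, rate β) prior on the exponential rate λ, the posterior after n observations with total T = Σxᵢ is Gamma(α+n, β+T).
Sum of observations T = 5.4 seconds; n = 12.
Posterior: Gamma(6.11+12, 11.77+5.4) = Gamma(18.11, 17.17).
Posterior mean of λ = α/β = 18.11/17.17 = 1.0547.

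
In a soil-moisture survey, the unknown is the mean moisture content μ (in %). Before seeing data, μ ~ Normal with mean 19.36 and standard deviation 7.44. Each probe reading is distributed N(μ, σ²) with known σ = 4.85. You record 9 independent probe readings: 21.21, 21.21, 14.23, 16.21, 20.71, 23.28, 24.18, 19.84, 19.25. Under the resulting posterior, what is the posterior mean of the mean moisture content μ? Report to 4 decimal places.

19.9839

For Normal data with known variance σ², a Normal(μ₀, σ₀²) prior on μ is conjugate. Posterior precision = 1/σ₀² + n/σ²; posterior mean is the precision-weighted average of μ₀ and x̄.
Σxᵢ = 21.21 + 21.21 + 14.23 + 16.21 + 20.71 + 23.28 + 24.18 + 19.84 + 19.25 = 180.12, so n·x̄ = 180.12.
σ₀² = 7.44² = 55.3536, σ² = 4.85² = 23.5225; σ² + n·σ₀² = 23.5225 + 9·55.3536 = 521.7049.
Posterior mean = (μ₀/σ₀² + n·x̄/σ²)/(1/σ₀² + n/σ²) = (σ²·μ₀ + σ₀²·n·x̄)/(σ² + n·σ₀²) = (23.5225·19.36 + 55.3536·180.12)/521.7049 = 10425.686032/521.7049 = 19.9839.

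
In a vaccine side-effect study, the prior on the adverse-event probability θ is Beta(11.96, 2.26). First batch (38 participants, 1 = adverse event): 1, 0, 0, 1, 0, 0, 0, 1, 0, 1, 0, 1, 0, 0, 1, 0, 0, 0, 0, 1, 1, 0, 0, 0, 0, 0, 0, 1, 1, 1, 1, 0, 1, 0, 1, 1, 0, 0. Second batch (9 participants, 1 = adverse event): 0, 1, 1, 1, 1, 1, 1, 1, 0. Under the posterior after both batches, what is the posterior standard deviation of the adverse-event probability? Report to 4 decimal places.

The Beta prior is conjugate to a Binomial/Bernoulli likelihood; the update adds successes to α and failures to β.
After batch 1: Beta(11.96+15, 2.26+23) = Beta(26.96, 25.26).
After batch 2: Beta(26.96+7, 25.26+2) = Beta(33.96, 27.26).
Var = αβ/((α+β)²(α+β+1)) = 33.96·27.26/(61.22²·62.22) = 0.00396988; SD = √0.00396988 = 0.0630.

0.0630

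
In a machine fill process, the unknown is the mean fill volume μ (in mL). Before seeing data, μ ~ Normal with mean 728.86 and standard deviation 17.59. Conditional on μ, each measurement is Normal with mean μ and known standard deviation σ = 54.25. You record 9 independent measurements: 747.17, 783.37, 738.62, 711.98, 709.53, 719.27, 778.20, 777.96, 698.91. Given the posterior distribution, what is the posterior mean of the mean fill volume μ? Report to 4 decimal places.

734.5466

For Normal data with known variance σ², a Normal(μ₀, σ₀²) prior on μ is conjugate. Posterior precision = 1/σ₀² + n/σ²; posterior mean is the precision-weighted average of μ₀ and x̄.
Σxᵢ = 747.17 + 783.37 + 738.62 + 711.98 + 709.53 + 719.27 + 778.20 + 777.96 + 698.91 = 6665.01, so n·x̄ = 6665.01.
σ₀² = 17.59² = 309.4081, σ² = 54.25² = 2943.0625; σ² + n·σ₀² = 2943.0625 + 9·309.4081 = 5727.7354.
Posterior mean = (μ₀/σ₀² + n·x̄/σ²)/(1/σ₀² + n/σ²) = (σ²·μ₀ + σ₀²·n·x̄)/(σ² + n·σ₀²) = (2943.0625·728.86 + 309.4081·6665.01)/5727.7354 = 4207288.614331/5727.7354 = 734.5466.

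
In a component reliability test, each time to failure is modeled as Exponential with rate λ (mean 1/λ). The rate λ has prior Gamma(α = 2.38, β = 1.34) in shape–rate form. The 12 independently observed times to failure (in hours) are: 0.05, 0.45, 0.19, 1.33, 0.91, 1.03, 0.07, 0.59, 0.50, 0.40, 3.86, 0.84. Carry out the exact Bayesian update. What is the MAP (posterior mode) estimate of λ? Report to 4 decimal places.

1.1574

With a Gamma(shape α, rate β) prior on the exponential rate λ, the posterior after n observations with total T = Σxᵢ is Gamma(α+n, β+T).
Sum of observations T = 10.22 hours; n = 12.
Posterior: Gamma(2.38+12, 1.34+10.22) = Gamma(14.38, 11.56).
Mode = (α−1)/β = 1.1574.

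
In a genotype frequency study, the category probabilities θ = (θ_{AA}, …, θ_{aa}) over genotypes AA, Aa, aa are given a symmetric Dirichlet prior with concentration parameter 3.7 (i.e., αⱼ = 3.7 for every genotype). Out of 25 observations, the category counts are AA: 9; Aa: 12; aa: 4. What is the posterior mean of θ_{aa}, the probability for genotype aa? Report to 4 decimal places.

The Dirichlet prior is conjugate to the Multinomial likelihood: each posterior αⱼ = prior αⱼ + observed count nⱼ.
Posterior concentration: (12.7, 15.7, 7.7), total = 36.1.
E[θ_{aa}|data] = α_{aa}/Σα = 7.7/36.1 = 0.2133.

0.2133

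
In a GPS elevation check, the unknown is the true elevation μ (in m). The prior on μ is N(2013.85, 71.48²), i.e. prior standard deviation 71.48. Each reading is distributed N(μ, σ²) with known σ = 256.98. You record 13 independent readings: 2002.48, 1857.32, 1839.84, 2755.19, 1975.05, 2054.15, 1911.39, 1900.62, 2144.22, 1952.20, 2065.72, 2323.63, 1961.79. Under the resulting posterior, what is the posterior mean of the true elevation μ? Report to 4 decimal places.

2035.5877

For Normal data with known variance σ², a Normal(μ₀, σ₀²) prior on μ is conjugate. Posterior precision = 1/σ₀² + n/σ²; posterior mean is the precision-weighted average of μ₀ and x̄.
Σxᵢ = 2002.48 + 1857.32 + 1839.84 + 2755.19 + 1975.05 + 2054.15 + 1911.39 + 1900.62 + 2144.22 + 1952.20 + 2065.72 + 2323.63 + 1961.79 = 26743.6, so n·x̄ = 26743.6.
σ₀² = 71.48² = 5109.3904, σ² = 256.98² = 66038.7204; σ² + n·σ₀² = 66038.7204 + 13·5109.3904 = 132460.7956.
Posterior mean = (μ₀/σ₀² + n·x̄/σ²)/(1/σ₀² + n/σ²) = (σ²·μ₀ + σ₀²·n·x̄)/(σ² + n·σ₀²) = (66038.7204·2013.85 + 5109.3904·26743.6)/132460.7956 = 269635570.17898/132460.7956 = 2035.5877.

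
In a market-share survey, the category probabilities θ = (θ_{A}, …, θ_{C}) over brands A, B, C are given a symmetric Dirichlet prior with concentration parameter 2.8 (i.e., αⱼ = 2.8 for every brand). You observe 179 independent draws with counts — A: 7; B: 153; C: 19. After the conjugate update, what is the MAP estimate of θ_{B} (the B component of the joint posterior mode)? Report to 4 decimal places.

0.8395

The Dirichlet prior is conjugate to the Multinomial likelihood: each posterior αⱼ = prior αⱼ + observed count nⱼ.
Posterior concentration: (9.8, 155.8, 21.8), total = 187.4.
Joint mode component: (α_{B}−1)/(Σα−K) = 154.8/184.4 = 0.8395.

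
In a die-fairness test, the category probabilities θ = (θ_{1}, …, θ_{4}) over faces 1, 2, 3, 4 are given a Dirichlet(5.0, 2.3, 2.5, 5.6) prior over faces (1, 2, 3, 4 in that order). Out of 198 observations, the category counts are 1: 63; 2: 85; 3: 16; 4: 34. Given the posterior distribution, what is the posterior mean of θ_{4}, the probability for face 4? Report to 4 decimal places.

The Dirichlet prior is conjugate to the Multinomial likelihood: each posterior αⱼ = prior αⱼ + observed count nⱼ.
Posterior concentration: (68.0, 87.3, 18.5, 39.6), total = 213.4.
E[θ_{4}|data] = α_{4}/Σα = 39.6/213.4 = 0.1856.

0.1856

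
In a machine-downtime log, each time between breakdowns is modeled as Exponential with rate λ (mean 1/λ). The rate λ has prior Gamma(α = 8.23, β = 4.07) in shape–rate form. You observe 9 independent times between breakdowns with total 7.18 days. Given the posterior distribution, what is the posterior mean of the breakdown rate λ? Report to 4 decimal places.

1.5316

With a Gamma(shape α, rate β) prior on the exponential rate λ, the posterior after n observations with total T = Σxᵢ is Gamma(α+n, β+T).
Posterior: Gamma(8.23+9, 4.07+7.18) = Gamma(17.23, 11.25).
Posterior mean of λ = α/β = 17.23/11.25 = 1.5316.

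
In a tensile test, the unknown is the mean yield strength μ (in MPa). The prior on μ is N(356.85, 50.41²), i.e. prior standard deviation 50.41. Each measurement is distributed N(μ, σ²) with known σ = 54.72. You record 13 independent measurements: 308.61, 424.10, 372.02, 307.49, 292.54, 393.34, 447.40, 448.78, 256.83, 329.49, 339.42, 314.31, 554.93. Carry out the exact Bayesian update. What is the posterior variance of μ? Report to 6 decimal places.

211.187289

For Normal data with known variance σ², a Normal(μ₀, σ₀²) prior on μ is conjugate. Posterior precision = 1/σ₀² + n/σ²; posterior mean is the precision-weighted average of μ₀ and x̄.
σ₀² = 50.41² = 2541.1681, σ² = 54.72² = 2994.2784; σ² + n·σ₀² = 2994.2784 + 13·2541.1681 = 36029.4637.
Posterior precision = 1/σ₀² + n/σ² = 1/2541.1681 + 13/2994.2784 = (σ² + n·σ₀²)/(σ₀²σ²) = 36029.4637/(2541.1681·2994.2784); posterior variance σₙ² = σ₀²σ²/(σ² + n·σ₀²) = 2541.1681·2994.2784/36029.4637 = 211.187289.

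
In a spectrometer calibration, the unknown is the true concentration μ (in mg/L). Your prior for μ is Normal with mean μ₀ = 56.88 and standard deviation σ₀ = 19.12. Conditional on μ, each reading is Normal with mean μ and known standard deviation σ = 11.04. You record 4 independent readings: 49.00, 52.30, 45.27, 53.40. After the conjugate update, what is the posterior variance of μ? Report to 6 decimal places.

For Normal data with known variance σ², a Normal(μ₀, σ₀²) prior on μ is conjugate. Posterior precision = 1/σ₀² + n/σ²; posterior mean is the precision-weighted average of μ₀ and x̄.
σ₀² = 19.12² = 365.5744, σ² = 11.04² = 121.8816; σ² + n·σ₀² = 121.8816 + 4·365.5744 = 1584.1792.
Posterior precision = 1/σ₀² + n/σ² = 1/365.5744 + 4/121.8816 = (σ² + n·σ₀²)/(σ₀²σ²) = 1584.1792/(365.5744·121.8816); posterior variance σₙ² = σ₀²σ²/(σ² + n·σ₀²) = 365.5744·121.8816/1584.1792 = 28.126106.

28.126106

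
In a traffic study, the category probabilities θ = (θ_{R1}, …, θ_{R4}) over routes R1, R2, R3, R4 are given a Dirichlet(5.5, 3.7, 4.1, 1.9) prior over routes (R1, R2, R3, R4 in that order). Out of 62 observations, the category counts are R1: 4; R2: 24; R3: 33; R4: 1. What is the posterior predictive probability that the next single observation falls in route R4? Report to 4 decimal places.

0.0376

The Dirichlet prior is conjugate to the Multinomial likelihood: each posterior αⱼ = prior αⱼ + observed count nⱼ.
Posterior concentration: (9.5, 27.7, 37.1, 2.9), total = 77.2.
P(next = R4 | data) = α_{R4}/Σα = 0.0376.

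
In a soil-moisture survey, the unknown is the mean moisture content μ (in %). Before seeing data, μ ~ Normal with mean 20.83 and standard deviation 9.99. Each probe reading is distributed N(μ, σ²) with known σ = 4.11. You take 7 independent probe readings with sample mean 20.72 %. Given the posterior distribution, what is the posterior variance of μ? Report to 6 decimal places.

2.356185

For Normal data with known variance σ², a Normal(μ₀, σ₀²) prior on μ is conjugate. Posterior precision = 1/σ₀² + n/σ²; posterior mean is the precision-weighted average of μ₀ and x̄.
σ₀² = 9.99² = 99.8001, σ² = 4.11² = 16.8921; σ² + n·σ₀² = 16.8921 + 7·99.8001 = 715.4928.
Posterior precision = 1/σ₀² + n/σ² = 1/99.8001 + 7/16.8921 = (σ² + n·σ₀²)/(σ₀²σ²) = 715.4928/(99.8001·16.8921); posterior variance σₙ² = σ₀²σ²/(σ² + n·σ₀²) = 99.8001·16.8921/715.4928 = 2.356185.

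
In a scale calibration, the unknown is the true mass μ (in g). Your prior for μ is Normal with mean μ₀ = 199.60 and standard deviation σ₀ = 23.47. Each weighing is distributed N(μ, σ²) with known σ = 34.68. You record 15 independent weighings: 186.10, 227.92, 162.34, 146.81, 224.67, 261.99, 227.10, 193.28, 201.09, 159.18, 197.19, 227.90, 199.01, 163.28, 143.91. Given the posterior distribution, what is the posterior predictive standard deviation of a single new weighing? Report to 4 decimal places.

35.6748

For Normal data with known variance σ², a Normal(μ₀, σ₀²) prior on μ is conjugate. Posterior precision = 1/σ₀² + n/σ²; posterior mean is the precision-weighted average of μ₀ and x̄.
σ₀² = 23.47² = 550.8409, σ² = 34.68² = 1202.7024; σ² + n·σ₀² = 1202.7024 + 15·550.8409 = 9465.3159.
Posterior precision = 1/σ₀² + n/σ² = 1/550.8409 + 15/1202.7024 = (σ² + n·σ₀²)/(σ₀²σ²) = 9465.3159/(550.8409·1202.7024); posterior variance σₙ² = σ₀²σ²/(σ² + n·σ₀²) = 550.8409·1202.7024/9465.3159 = 69.992135.
Predictive variance for one new observation = σₙ² + σ² = 550.8409·1202.7024/9465.3159 + 1202.7024 = σ²·(σ₀² + 9465.3159)/9465.3159 = 1202.7024·10016.1568/9465.3159 = 1272.694535; SD = √(1202.7024·10016.1568/9465.3159) = 35.6748.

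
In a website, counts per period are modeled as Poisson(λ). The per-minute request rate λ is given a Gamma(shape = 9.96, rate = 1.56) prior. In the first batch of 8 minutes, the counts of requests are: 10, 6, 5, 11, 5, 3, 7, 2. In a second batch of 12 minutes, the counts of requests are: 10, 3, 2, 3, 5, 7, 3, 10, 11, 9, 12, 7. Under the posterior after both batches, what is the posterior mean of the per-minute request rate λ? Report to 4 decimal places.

6.5380

With a Gamma(shape α, rate β) prior, the Poisson likelihood is conjugate: the posterior is Gamma(α + ΣXᵢ, β + n).
Batch 1: sum of counts S = 49 over n = 8 minutes.
After batch 1: Gamma(α+S, β+n) = Gamma(9.96+49, 1.56+8) = Gamma(58.96, 9.56).
Batch 2: sum of counts S = 82 over n = 12 minutes.
After batch 2: Gamma(α+S, β+n) = Gamma(58.96+82, 9.56+12) = Gamma(140.96, 21.56).
Posterior mean = α/β = 140.96/21.56 = 6.5380.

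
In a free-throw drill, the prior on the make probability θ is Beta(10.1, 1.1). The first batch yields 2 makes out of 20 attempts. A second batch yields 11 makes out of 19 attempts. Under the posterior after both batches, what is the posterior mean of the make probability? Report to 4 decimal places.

0.4602

The Beta prior is conjugate to a Binomial/Bernoulli likelihood; the update adds successes to α and failures to β.
After batch 1: Beta(10.1+2, 1.1+18) = Beta(12.1, 19.1).
After batch 2: Beta(12.1+11, 19.1+8) = Beta(23.1, 27.1).
Posterior mean = α/(α+β) = 23.1/50.2 = 0.4602.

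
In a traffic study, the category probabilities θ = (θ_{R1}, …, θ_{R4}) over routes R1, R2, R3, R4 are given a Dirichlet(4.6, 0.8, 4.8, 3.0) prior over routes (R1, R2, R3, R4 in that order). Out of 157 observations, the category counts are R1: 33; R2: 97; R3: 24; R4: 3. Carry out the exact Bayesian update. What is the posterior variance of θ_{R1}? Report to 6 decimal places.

0.001005

The Dirichlet prior is conjugate to the Multinomial likelihood: each posterior αⱼ = prior αⱼ + observed count nⱼ.
Posterior concentration: (37.6, 97.8, 28.8, 6.0), total = 170.2.
Var[θ_j] = α_j(Σα−α_j)/((Σα)²(Σα+1)) = 37.6·132.6/(170.2²·171.2) = 0.001005.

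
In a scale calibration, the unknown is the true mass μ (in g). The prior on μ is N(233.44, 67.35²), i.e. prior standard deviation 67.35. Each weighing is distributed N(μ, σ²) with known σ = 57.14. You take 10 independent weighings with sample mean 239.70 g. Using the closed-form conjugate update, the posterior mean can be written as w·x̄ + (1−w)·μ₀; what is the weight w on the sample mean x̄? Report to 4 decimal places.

For Normal data with known variance σ², a Normal(μ₀, σ₀²) prior on μ is conjugate. Posterior precision = 1/σ₀² + n/σ²; posterior mean is the precision-weighted average of μ₀ and x̄.
σ₀² = 67.35² = 4536.0225, σ² = 57.14² = 3264.9796. Prior precision 1/σ₀² = 1/4536.0225; data precision n/σ² = 10/3264.9796.
w = (n/σ²)/(1/σ₀² + n/σ²) = n·σ₀²/(σ² + n·σ₀²) = 10·4536.0225/(3264.9796 + 10·4536.0225) = 45360.225/48625.2046 = 0.9329.

0.9329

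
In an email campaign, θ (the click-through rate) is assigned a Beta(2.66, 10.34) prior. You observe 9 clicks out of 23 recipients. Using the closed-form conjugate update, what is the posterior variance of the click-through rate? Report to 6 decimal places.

0.005919

The Beta prior is conjugate to a Binomial/Bernoulli likelihood; the update adds successes to α and failures to β.
Posterior: Beta(α+k, β+n−k) = Beta(2.66+9, 10.34+14) = Beta(11.66, 24.34).
Var = αβ/((α+β)²(α+β+1)) = 11.66·24.34/(36.00²·37.00) = 0.005919.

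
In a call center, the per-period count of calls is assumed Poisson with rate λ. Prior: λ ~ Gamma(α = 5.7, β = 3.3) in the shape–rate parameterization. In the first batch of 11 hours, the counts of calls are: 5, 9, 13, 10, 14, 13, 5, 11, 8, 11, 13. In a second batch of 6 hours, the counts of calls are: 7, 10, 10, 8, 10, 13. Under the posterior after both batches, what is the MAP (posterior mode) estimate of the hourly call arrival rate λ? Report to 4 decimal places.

8.6059

With a Gamma(shape α, rate β) prior, the Poisson likelihood is conjugate: the posterior is Gamma(α + ΣXᵢ, β + n).
Batch 1: sum of counts S = 112 over n = 11 hours.
After batch 1: Gamma(α+S, β+n) = Gamma(5.7+112, 3.3+11) = Gamma(117.7, 14.3).
Batch 2: sum of counts S = 58 over n = 6 hours.
After batch 2: Gamma(α+S, β+n) = Gamma(117.7+58, 14.3+6) = Gamma(175.7, 20.3).
Mode of Gamma(α,β) for α≥1 is (α−1)/β = 174.7/20.3 = 8.6059.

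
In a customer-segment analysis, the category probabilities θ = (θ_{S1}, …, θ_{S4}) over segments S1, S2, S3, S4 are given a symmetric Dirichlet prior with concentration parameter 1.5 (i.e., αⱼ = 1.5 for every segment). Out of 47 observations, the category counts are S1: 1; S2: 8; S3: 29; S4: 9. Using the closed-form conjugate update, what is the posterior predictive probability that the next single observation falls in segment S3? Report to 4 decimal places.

The Dirichlet prior is conjugate to the Multinomial likelihood: each posterior αⱼ = prior αⱼ + observed count nⱼ.
Posterior concentration: (2.5, 9.5, 30.5, 10.5), total = 53.0.
P(next = S3 | data) = α_{S3}/Σα = 0.5755.

0.5755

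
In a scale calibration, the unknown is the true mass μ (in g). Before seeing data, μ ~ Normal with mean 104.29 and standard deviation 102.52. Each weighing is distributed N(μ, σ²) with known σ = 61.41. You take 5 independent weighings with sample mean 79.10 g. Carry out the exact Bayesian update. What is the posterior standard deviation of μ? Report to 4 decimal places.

For Normal data with known variance σ², a Normal(μ₀, σ₀²) prior on μ is conjugate. Posterior precision = 1/σ₀² + n/σ²; posterior mean is the precision-weighted average of μ₀ and x̄.
σ₀² = 102.52² = 10510.3504, σ² = 61.41² = 3771.1881; σ² + n·σ₀² = 3771.1881 + 5·10510.3504 = 56322.9401.
Posterior precision = 1/σ₀² + n/σ² = 1/10510.3504 + 5/3771.1881 = (σ² + n·σ₀²)/(σ₀²σ²) = 56322.9401/(10510.3504·3771.1881); posterior variance σₙ² = σ₀²σ²/(σ² + n·σ₀²) = 10510.3504·3771.1881/56322.9401 = 703.736493.
Posterior SD = √σₙ² = √(10510.3504·3771.1881/56322.9401) = 26.5280.

26.5280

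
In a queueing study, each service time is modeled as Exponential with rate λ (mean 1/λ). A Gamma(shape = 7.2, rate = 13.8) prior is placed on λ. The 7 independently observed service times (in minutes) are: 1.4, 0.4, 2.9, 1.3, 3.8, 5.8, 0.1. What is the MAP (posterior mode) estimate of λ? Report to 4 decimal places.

0.4475

With a Gamma(shape α, rate β) prior on the exponential rate λ, the posterior after n observations with total T = Σxᵢ is Gamma(α+n, β+T).
Sum of observations T = 15.7 minutes; n = 7.
Posterior: Gamma(7.2+7, 13.8+15.7) = Gamma(14.2, 29.5).
Mode = (α−1)/β = 0.4475.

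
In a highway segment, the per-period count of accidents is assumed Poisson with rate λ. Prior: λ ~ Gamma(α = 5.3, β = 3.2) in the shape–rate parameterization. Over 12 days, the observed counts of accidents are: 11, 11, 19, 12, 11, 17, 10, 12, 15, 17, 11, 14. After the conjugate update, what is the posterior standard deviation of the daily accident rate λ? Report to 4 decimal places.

0.8458

With a Gamma(shape α, rate β) prior, the Poisson likelihood is conjugate: the posterior is Gamma(α + ΣXᵢ, β + n).
Sum of counts S = 160 over n = 12 days.
Posterior: Gamma(α+S, β+n) = Gamma(5.3+160, 3.2+12) = Gamma(165.3, 15.2).
SD = √α/β = √165.3/15.2 = 0.8458.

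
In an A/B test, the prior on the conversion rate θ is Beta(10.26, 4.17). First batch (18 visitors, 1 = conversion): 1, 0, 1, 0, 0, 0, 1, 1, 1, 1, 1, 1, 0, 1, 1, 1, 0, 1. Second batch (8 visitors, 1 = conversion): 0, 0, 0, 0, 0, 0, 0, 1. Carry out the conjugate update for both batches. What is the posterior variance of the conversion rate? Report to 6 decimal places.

0.005897

The Beta prior is conjugate to a Binomial/Bernoulli likelihood; the update adds successes to α and failures to β.
After batch 1: Beta(10.26+12, 4.17+6) = Beta(22.26, 10.17).
After batch 2: Beta(22.26+1, 10.17+7) = Beta(23.26, 17.17).
Var = αβ/((α+β)²(α+β+1)) = 23.26·17.17/(40.43²·41.43) = 0.005897.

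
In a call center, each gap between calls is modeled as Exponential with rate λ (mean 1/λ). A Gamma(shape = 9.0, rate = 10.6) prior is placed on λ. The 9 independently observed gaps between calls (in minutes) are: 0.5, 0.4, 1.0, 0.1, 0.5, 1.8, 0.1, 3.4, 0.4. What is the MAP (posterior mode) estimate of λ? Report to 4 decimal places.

0.9043

With a Gamma(shape α, rate β) prior on the exponential rate λ, the posterior after n observations with total T = Σxᵢ is Gamma(α+n, β+T).
Sum of observations T = 8.2 minutes; n = 9.
Posterior: Gamma(9.0+9, 10.6+8.2) = Gamma(18.0, 18.8).
Mode = (α−1)/β = 0.9043.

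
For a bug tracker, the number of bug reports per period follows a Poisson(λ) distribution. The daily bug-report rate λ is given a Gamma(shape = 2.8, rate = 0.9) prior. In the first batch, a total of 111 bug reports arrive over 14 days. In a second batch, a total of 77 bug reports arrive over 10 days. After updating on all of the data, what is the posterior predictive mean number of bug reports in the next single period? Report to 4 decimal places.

With a Gamma(shape α, rate β) prior, the Poisson likelihood is conjugate: the posterior is Gamma(α + ΣXᵢ, β + n).
After batch 1: Gamma(α+S, β+n) = Gamma(2.8+111, 0.9+14) = Gamma(113.8, 14.9).
After batch 2: Gamma(α+S, β+n) = Gamma(113.8+77, 14.9+10) = Gamma(190.8, 24.9).
The predictive distribution for one future period is NegBinom with mean α/β = 7.6627.

7.6627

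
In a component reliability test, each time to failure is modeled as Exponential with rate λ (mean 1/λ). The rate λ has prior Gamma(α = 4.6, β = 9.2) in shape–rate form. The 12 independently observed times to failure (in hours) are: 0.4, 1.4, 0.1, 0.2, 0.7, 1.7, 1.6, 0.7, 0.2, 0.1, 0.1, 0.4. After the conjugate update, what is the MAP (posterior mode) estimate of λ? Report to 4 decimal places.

With a Gamma(shape α, rate β) prior on the exponential rate λ, the posterior after n observations with total T = Σxᵢ is Gamma(α+n, β+T).
Sum of observations T = 7.6 hours; n = 12.
Posterior: Gamma(4.6+12, 9.2+7.6) = Gamma(16.6, 16.8).
Mode = (α−1)/β = 0.9286.

0.9286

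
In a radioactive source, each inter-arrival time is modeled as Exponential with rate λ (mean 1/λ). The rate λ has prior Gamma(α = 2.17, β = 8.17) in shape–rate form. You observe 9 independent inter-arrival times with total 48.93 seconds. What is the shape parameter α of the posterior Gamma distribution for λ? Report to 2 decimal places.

With a Gamma(shape α, rate β) prior on the exponential rate λ, the posterior after n observations with total T = Σxᵢ is Gamma(α+n, β+T).
Posterior: Gamma(2.17+9, 8.17+48.93) = Gamma(11.17, 57.10).
Posterior α = 11.17.

11.17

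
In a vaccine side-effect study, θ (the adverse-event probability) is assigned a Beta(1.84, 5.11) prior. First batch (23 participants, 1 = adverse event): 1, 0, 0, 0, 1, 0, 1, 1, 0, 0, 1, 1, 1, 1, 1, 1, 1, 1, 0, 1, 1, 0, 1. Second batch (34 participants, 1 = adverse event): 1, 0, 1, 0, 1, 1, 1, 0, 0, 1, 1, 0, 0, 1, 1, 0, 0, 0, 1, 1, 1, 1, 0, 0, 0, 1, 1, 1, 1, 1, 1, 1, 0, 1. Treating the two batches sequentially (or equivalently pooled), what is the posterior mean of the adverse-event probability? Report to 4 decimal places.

0.5917

The Beta prior is conjugate to a Binomial/Bernoulli likelihood; the update adds successes to α and failures to β.
After batch 1: Beta(1.84+15, 5.11+8) = Beta(16.84, 13.11).
After batch 2: Beta(16.84+21, 13.11+13) = Beta(37.84, 26.11).
Posterior mean = α/(α+β) = 37.84/63.95 = 0.5917.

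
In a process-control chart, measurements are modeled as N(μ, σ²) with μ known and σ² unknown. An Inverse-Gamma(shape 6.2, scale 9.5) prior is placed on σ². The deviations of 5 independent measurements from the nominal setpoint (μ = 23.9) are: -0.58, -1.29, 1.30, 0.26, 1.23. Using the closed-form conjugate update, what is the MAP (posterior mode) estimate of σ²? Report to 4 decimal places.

With known mean μ and an Inverse-Gamma(α, β) prior on σ², the Normal likelihood is conjugate: posterior is Inv-Gamma(α + n/2, β + Σ(xᵢ−μ)²/2).
Σ(xᵢ−μ)² = (-0.58)² + (-1.29)² + (1.30)² + (0.26)² + (1.23)² = 5.2710.
Posterior: Inv-Gamma(6.2 + 5/2, 9.5 + 5.2710/2) = Inv-Gamma(8.70, 12.13550).
Mode = β/(α+1) = 12.13550/9.70 = 1.2511.

1.2511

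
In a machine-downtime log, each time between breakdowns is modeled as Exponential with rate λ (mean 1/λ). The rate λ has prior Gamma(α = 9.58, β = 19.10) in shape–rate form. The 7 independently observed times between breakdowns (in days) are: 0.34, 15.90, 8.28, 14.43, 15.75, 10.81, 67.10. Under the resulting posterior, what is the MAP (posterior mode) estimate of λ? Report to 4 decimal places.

With a Gamma(shape α, rate β) prior on the exponential rate λ, the posterior after n observations with total T = Σxᵢ is Gamma(α+n, β+T).
Sum of observations T = 132.61 days; n = 7.
Posterior: Gamma(9.58+7, 19.10+132.61) = Gamma(16.58, 151.71).
Mode = (α−1)/β = 0.1027.

0.1027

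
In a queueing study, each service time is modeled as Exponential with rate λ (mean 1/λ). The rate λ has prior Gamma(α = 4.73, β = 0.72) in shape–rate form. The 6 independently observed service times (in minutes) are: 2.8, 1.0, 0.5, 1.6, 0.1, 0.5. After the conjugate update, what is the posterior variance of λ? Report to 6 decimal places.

With a Gamma(shape α, rate β) prior on the exponential rate λ, the posterior after n observations with total T = Σxᵢ is Gamma(α+n, β+T).
Sum of observations T = 6.5 minutes; n = 6.
Posterior: Gamma(4.73+6, 0.72+6.5) = Gamma(10.73, 7.22).
Var = α/β² = 0.205838.

0.205838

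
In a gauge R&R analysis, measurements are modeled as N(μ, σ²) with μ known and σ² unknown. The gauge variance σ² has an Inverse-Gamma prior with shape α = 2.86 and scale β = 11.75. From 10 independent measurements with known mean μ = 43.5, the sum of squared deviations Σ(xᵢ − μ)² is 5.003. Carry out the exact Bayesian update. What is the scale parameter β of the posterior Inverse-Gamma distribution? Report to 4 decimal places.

With known mean μ and an Inverse-Gamma(α, β) prior on σ², the Normal likelihood is conjugate: posterior is Inv-Gamma(α + n/2, β + Σ(xᵢ−μ)²/2).
Posterior: Inv-Gamma(2.86 + 10/2, 11.75 + 5.003/2) = Inv-Gamma(7.86, 14.2515).
Posterior β = 14.2515.

14.2515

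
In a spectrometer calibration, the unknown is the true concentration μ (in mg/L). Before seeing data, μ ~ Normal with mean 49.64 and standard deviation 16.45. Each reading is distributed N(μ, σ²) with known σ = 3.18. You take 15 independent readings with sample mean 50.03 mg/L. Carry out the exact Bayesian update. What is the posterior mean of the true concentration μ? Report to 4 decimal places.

For Normal data with known variance σ², a Normal(μ₀, σ₀²) prior on μ is conjugate. Posterior precision = 1/σ₀² + n/σ²; posterior mean is the precision-weighted average of μ₀ and x̄.
n·x̄ = 15·50.03 = 750.45.
σ₀² = 16.45² = 270.6025, σ² = 3.18² = 10.1124; σ² + n·σ₀² = 10.1124 + 15·270.6025 = 4069.1499.
Posterior mean = (μ₀/σ₀² + n·x̄/σ²)/(1/σ₀² + n/σ²) = (σ²·μ₀ + σ₀²·n·x̄)/(σ² + n·σ₀²) = (10.1124·49.64 + 270.6025·750.45)/4069.1499 = 203575.625661/4069.1499 = 50.0290.

50.0290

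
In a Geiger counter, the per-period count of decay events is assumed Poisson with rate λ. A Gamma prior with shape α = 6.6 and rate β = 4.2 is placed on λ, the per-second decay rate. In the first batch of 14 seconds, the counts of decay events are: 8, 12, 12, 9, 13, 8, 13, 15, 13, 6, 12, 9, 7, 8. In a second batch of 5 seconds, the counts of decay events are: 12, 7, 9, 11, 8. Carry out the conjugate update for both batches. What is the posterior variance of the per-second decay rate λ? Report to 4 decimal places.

0.3690

With a Gamma(shape α, rate β) prior, the Poisson likelihood is conjugate: the posterior is Gamma(α + ΣXᵢ, β + n).
Batch 1: sum of counts S = 145 over n = 14 seconds.
After batch 1: Gamma(α+S, β+n) = Gamma(6.6+145, 4.2+14) = Gamma(151.6, 18.2).
Batch 2: sum of counts S = 47 over n = 5 seconds.
After batch 2: Gamma(α+S, β+n) = Gamma(151.6+47, 18.2+5) = Gamma(198.6, 23.2).
Var = α/β² = 198.6/23.2² = 0.3690.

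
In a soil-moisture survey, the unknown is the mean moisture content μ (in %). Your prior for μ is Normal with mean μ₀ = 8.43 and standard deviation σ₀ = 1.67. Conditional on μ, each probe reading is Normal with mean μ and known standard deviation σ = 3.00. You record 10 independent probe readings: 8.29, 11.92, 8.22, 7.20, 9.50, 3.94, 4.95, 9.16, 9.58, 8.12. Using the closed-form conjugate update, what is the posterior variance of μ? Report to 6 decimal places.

For Normal data with known variance σ², a Normal(μ₀, σ₀²) prior on μ is conjugate. Posterior precision = 1/σ₀² + n/σ²; posterior mean is the precision-weighted average of μ₀ and x̄.
σ₀² = 1.67² = 2.7889, σ² = 3.00² = 9; σ² + n·σ₀² = 9 + 10·2.7889 = 36.889.
Posterior precision = 1/σ₀² + n/σ² = 1/2.7889 + 10/9 = (σ² + n·σ₀²)/(σ₀²σ²) = 36.889/(2.7889·9); posterior variance σₙ² = σ₀²σ²/(σ² + n·σ₀²) = 2.7889·9/36.889 = 0.680422.

0.680422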